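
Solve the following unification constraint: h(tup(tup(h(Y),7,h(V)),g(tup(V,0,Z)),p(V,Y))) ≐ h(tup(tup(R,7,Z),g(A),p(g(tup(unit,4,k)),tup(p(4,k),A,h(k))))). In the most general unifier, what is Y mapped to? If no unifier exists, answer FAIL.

tup(p(4,k),tup(g(tup(unit,4,k)),0,h(g(tup(unit,4,k)))),h(k))

Decompose h/1: tup(tup(h(Y),7,h(V)),g(tup(V,0,Z)),p(V,Y)) ≐ tup(tup(R,7,Z),g(A),p(g(tup(unit,4,k)),tup(p(4,k),A,h(k)))).
Decompose tup/3: tup(h(Y),7,h(V)) ≐ tup(R,7,Z),  g(tup(V,0,Z)) ≐ g(A),  p(V,Y) ≐ p(g(tup(unit,4,k)),tup(p(4,k),A,h(k))).
Decompose tup/3: h(Y) ≐ R,  7 ≐ 7,  h(V) ≐ Z.
Bind R := h(Y); no other remaining equation mentions R.
Delete trivial equation 7 ≐ 7.
Bind Z := h(V); substituting into the one remaining equation that mentions Z gives: g(tup(V,0,h(V))) ≐ g(A).
Decompose g/1: tup(V,0,h(V)) ≐ A.
Bind A := tup(V,0,h(V)); substituting into the remaining equation gives: p(V,Y) ≐ p(g(tup(unit,4,k)),tup(p(4,k),tup(V,0,h(V)),h(k))).
Decompose p/2: V ≐ g(tup(unit,4,k)),  Y ≐ tup(p(4,k),tup(V,0,h(V)),h(k)).
Bind V := g(tup(unit,4,k)); substituting into the remaining equation gives: Y ≐ tup(p(4,k),tup(g(tup(unit,4,k)),0,h(g(tup(unit,4,k)))),h(k)). Substituting into the earlier bindings gives Z := h(g(tup(unit,4,k))), A := tup(g(tup(unit,4,k)),0,h(g(tup(unit,4,k)))).
Bind Y := tup(p(4,k),tup(g(tup(unit,4,k)),0,h(g(tup(unit,4,k)))),h(k)). Substituting into the earlier binding gives R := h(tup(p(4,k),tup(g(tup(unit,4,k)),0,h(g(tup(unit,4,k)))),h(k))).
MGU = { R -> h(tup(p(4,k),tup(g(tup(unit,4,k)),0,h(g(tup(unit,4,k)))),h(k))), Z -> h(g(tup(unit,4,k))), A -> tup(g(tup(unit,4,k)),0,h(g(tup(unit,4,k)))), V -> g(tup(unit,4,k)), Y -> tup(p(4,k),tup(g(tup(unit,4,k)),0,h(g(tup(unit,4,k)))),h(k)) }, so Y -> tup(p(4,k),tup(g(tup(unit,4,k)),0,h(g(tup(unit,4,k)))),h(k)).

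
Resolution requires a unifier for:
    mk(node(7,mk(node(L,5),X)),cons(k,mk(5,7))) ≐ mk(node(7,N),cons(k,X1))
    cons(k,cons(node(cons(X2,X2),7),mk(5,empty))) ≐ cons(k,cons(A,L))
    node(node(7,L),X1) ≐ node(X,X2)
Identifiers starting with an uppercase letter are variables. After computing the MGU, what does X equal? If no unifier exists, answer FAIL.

node(7,mk(5,empty))

Decompose mk/2: node(7,mk(node(L,5),X)) ≐ node(7,N),  cons(k,mk(5,7)) ≐ cons(k,X1).
Decompose node/2: 7 ≐ 7,  mk(node(L,5),X) ≐ N.
Delete trivial equation 7 ≐ 7.
Bind N := mk(node(L,5),X); no other remaining equation mentions N.
Decompose cons/2: k ≐ k,  mk(5,7) ≐ X1.
Delete trivial equation k ≐ k.
Bind X1 := mk(5,7); substituting into the one remaining equation that mentions X1 gives: node(node(7,L),mk(5,7)) ≐ node(X,X2).
Decompose cons/2: k ≐ k,  cons(node(cons(X2,X2),7),mk(5,empty)) ≐ cons(A,L).
Delete trivial equation k ≐ k.
Decompose cons/2: node(cons(X2,X2),7) ≐ A,  mk(5,empty) ≐ L.
Bind A := node(cons(X2,X2),7); no other remaining equation mentions A.
Bind L := mk(5,empty); substituting into the remaining equation gives: node(node(7,mk(5,empty)),mk(5,7)) ≐ node(X,X2). Substituting into the earlier binding gives N := mk(node(mk(5,empty),5),X).
Decompose node/2: node(7,mk(5,empty)) ≐ X,  mk(5,7) ≐ X2.
Bind X := node(7,mk(5,empty)); no other remaining equation mentions X. Substituting into the earlier binding gives N := mk(node(mk(5,empty),5),node(7,mk(5,empty))).
Bind X2 := mk(5,7). Substituting into the earlier binding gives A := node(cons(mk(5,7),mk(5,7)),7).
MGU = { N ↦ mk(node(mk(5,empty),5),node(7,mk(5,empty))), X1 ↦ mk(5,7), A ↦ node(cons(mk(5,7),mk(5,7)),7), L ↦ mk(5,empty), X ↦ node(7,mk(5,empty)), X2 ↦ mk(5,7) }, so X ↦ node(7,mk(5,empty)).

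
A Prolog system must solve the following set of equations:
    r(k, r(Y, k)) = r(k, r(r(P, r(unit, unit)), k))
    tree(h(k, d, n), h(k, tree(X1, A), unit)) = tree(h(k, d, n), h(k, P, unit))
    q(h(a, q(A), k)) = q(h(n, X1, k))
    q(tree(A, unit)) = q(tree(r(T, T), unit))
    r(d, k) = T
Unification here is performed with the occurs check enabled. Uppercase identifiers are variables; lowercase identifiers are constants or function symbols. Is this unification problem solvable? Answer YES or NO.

NO

Decompose r/2: k = k,  r(Y, k) = r(r(P, r(unit, unit)), k).
Delete trivial equation k = k.
Decompose r/2: Y = r(P, r(unit, unit)),  k = k.
Bind Y := r(P, r(unit, unit)); no other remaining equation mentions Y.
Delete trivial equation k = k.
Decompose tree/2: h(k, d, n) = h(k, d, n),  h(k, tree(X1, A), unit) = h(k, P, unit).
Delete trivial equation h(k, d, n) = h(k, d, n).
Decompose h/3: k = k,  tree(X1, A) = P,  unit = unit.
Delete trivial equation k = k.
Bind P := tree(X1, A); no other remaining equation mentions P. Substituting into the earlier binding gives Y := r(tree(X1, A), r(unit, unit)).
Delete trivial equation unit = unit.
Decompose q/1: h(a, q(A), k) = h(n, X1, k).
Decompose h/3: a = n,  q(A) = X1,  k = k.
Clash: constants a and n differ; no unifier exists.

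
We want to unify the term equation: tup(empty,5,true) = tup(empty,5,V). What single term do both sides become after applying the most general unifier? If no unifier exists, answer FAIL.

tup(empty,5,true)

Decompose tup/3: empty = empty,  5 = 5,  true = V.
Delete trivial equation empty = empty.
Delete trivial equation 5 = 5.
Bind V := true.
Applying the MGU to either side gives tup(empty,5,true).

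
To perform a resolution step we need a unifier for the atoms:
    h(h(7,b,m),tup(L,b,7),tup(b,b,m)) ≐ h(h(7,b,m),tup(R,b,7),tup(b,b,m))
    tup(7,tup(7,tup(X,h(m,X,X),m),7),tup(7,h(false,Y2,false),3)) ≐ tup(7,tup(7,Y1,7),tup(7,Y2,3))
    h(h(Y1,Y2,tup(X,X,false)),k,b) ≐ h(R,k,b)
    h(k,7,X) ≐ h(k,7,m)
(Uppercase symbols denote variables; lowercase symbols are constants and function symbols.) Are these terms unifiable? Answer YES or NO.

NO

Decompose h/3: h(7,b,m) ≐ h(7,b,m),  tup(L,b,7) ≐ tup(R,b,7),  tup(b,b,m) ≐ tup(b,b,m).
Delete trivial equation h(7,b,m) ≐ h(7,b,m).
Decompose tup/3: L ≐ R,  b ≐ b,  7 ≐ 7.
Bind L := R; no other remaining equation mentions L.
Delete trivial equation b ≐ b.
Delete trivial equation 7 ≐ 7.
Delete trivial equation tup(b,b,m) ≐ tup(b,b,m).
Decompose tup/3: 7 ≐ 7,  tup(7,tup(X,h(m,X,X),m),7) ≐ tup(7,Y1,7),  tup(7,h(false,Y2,false),3) ≐ tup(7,Y2,3).
Delete trivial equation 7 ≐ 7.
Decompose tup/3: 7 ≐ 7,  tup(X,h(m,X,X),m) ≐ Y1,  7 ≐ 7.
Delete trivial equation 7 ≐ 7.
Bind Y1 := tup(X,h(m,X,X),m); substituting into the one remaining equation that mentions Y1 gives: h(h(tup(X,h(m,X,X),m),Y2,tup(X,X,false)),k,b) ≐ h(R,k,b).
Delete trivial equation 7 ≐ 7.
Decompose tup/3: 7 ≐ 7,  h(false,Y2,false) ≐ Y2,  3 ≐ 3.
Delete trivial equation 7 ≐ 7.
Occurs check fails: Y2 occurs in h(false,Y2,false); the equation Y2 ≐ h(false,Y2,false) has no finite solution.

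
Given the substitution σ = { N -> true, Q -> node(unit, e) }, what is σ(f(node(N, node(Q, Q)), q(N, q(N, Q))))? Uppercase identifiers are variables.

f(node(true, node(node(unit, e), node(unit, e))), q(true, q(true, node(unit, e))))

Replace each occurrence of N with true.
Replace each occurrence of Q with node(unit, e).
Result: f(node(true, node(node(unit, e), node(unit, e))), q(true, q(true, node(unit, e)))).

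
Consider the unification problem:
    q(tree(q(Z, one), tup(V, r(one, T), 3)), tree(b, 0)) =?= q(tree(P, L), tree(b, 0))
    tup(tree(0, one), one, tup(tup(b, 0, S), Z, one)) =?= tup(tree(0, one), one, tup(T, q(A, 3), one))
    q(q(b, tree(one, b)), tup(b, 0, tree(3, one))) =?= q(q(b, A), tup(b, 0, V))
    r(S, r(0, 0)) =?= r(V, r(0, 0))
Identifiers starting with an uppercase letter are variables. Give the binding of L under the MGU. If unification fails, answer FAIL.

Decompose q/2: tree(q(Z, one), tup(V, r(one, T), 3)) =?= tree(P, L),  tree(b, 0) =?= tree(b, 0).
Decompose tree/2: q(Z, one) =?= P,  tup(V, r(one, T), 3) =?= L.
Bind P := q(Z, one); no other remaining equation mentions P.
Bind L := tup(V, r(one, T), 3); no other remaining equation mentions L.
Delete trivial equation tree(b, 0) =?= tree(b, 0).
Decompose tup/3: tree(0, one) =?= tree(0, one),  one =?= one,  tup(tup(b, 0, S), Z, one) =?= tup(T, q(A, 3), one).
Delete trivial equation tree(0, one) =?= tree(0, one).
Delete trivial equation one =?= one.
Decompose tup/3: tup(b, 0, S) =?= T,  Z =?= q(A, 3),  one =?= one.
Bind T := tup(b, 0, S); no other remaining equation mentions T. Substituting into the earlier binding gives L := tup(V, r(one, tup(b, 0, S)), 3).
Bind Z := q(A, 3); no other remaining equation mentions Z. Substituting into the earlier binding gives P := q(q(A, 3), one).
Delete trivial equation one =?= one.
Decompose q/2: q(b, tree(one, b)) =?= q(b, A),  tup(b, 0, tree(3, one)) =?= tup(b, 0, V).
Decompose q/2: b =?= b,  tree(one, b) =?= A.
Delete trivial equation b =?= b.
Bind A := tree(one, b); no other remaining equation mentions A. Substituting into the earlier bindings gives P := q(q(tree(one, b), 3), one), Z := q(tree(one, b), 3).
Decompose tup/3: b =?= b,  0 =?= 0,  tree(3, one) =?= V.
Delete trivial equation b =?= b.
Delete trivial equation 0 =?= 0.
Bind V := tree(3, one); substituting into the remaining equation gives: r(S, r(0, 0)) =?= r(tree(3, one), r(0, 0)). Substituting into the earlier binding gives L := tup(tree(3, one), r(one, tup(b, 0, S)), 3).
Decompose r/2: S =?= tree(3, one),  r(0, 0) =?= r(0, 0).
Bind S := tree(3, one); no other remaining equation mentions S. Substituting into the earlier bindings gives L := tup(tree(3, one), r(one, tup(b, 0, tree(3, one))), 3), T := tup(b, 0, tree(3, one)).
Delete trivial equation r(0, 0) =?= r(0, 0).
MGU = { P := q(q(tree(one, b), 3), one), L := tup(tree(3, one), r(one, tup(b, 0, tree(3, one))), 3), T := tup(b, 0, tree(3, one)), Z := q(tree(one, b), 3), A := tree(one, b), V := tree(3, one), S := tree(3, one) }, so L := tup(tree(3, one), r(one, tup(b, 0, tree(3, one))), 3).

tup(tree(3, one), r(one, tup(b, 0, tree(3, one))), 3)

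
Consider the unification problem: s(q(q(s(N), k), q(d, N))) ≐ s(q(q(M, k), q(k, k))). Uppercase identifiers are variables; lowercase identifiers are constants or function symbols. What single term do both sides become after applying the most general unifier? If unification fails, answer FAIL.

FAIL

Decompose s/1: q(q(s(N), k), q(d, N)) ≐ q(q(M, k), q(k, k)).
Decompose q/2: q(s(N), k) ≐ q(M, k),  q(d, N) ≐ q(k, k).
Decompose q/2: s(N) ≐ M,  k ≐ k.
Bind M := s(N); no other remaining equation mentions M.
Delete trivial equation k ≐ k.
Decompose q/2: d ≐ k,  N ≐ k.
Clash: constants d and k differ; no unifier exists.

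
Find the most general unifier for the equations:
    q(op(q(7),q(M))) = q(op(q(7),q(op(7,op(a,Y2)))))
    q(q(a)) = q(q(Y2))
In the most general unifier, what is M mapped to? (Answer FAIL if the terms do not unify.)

Decompose q/1: op(q(7),q(M)) = op(q(7),q(op(7,op(a,Y2)))).
Decompose op/2: q(7) = q(7),  q(M) = q(op(7,op(a,Y2))).
Delete trivial equation q(7) = q(7).
Decompose q/1: M = op(7,op(a,Y2)).
Bind M := op(7,op(a,Y2)); no other remaining equation mentions M.
Decompose q/1: q(a) = q(Y2).
Decompose q/1: a = Y2.
Bind Y2 := a. Substituting into the earlier binding gives M := op(7,op(a,a)).
MGU = { M := op(7,op(a,a)), Y2 := a }, so M := op(7,op(a,a)).

op(7,op(a,a))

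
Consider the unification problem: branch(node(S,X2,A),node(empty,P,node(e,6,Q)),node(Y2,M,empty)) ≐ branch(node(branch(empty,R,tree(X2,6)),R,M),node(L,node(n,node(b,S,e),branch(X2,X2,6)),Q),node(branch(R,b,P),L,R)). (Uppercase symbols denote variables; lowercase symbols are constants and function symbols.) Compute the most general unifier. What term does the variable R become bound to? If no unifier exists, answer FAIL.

Decompose branch/3: node(S,X2,A) ≐ node(branch(empty,R,tree(X2,6)),R,M),  node(empty,P,node(e,6,Q)) ≐ node(L,node(n,node(b,S,e),branch(X2,X2,6)),Q),  node(Y2,M,empty) ≐ node(branch(R,b,P),L,R).
Decompose node/3: S ≐ branch(empty,R,tree(X2,6)),  X2 ≐ R,  A ≐ M.
Bind S := branch(empty,R,tree(X2,6)); substituting into the one remaining equation that mentions S gives: node(empty,P,node(e,6,Q)) ≐ node(L,node(n,node(b,branch(empty,R,tree(X2,6)),e),branch(X2,X2,6)),Q).
Bind X2 := R; substituting into the one remaining equation that mentions X2 gives: node(empty,P,node(e,6,Q)) ≐ node(L,node(n,node(b,branch(empty,R,tree(R,6)),e),branch(R,R,6)),Q). Substituting into the earlier binding gives S := branch(empty,R,tree(R,6)).
Bind A := M; no other remaining equation mentions A.
Decompose node/3: empty ≐ L,  P ≐ node(n,node(b,branch(empty,R,tree(R,6)),e),branch(R,R,6)),  node(e,6,Q) ≐ Q.
Bind L := empty; substituting into the one remaining equation that mentions L gives: node(Y2,M,empty) ≐ node(branch(R,b,P),empty,R).
Bind P := node(n,node(b,branch(empty,R,tree(R,6)),e),branch(R,R,6)); substituting into the one remaining equation that mentions P gives: node(Y2,M,empty) ≐ node(branch(R,b,node(n,node(b,branch(empty,R,tree(R,6)),e),branch(R,R,6))),empty,R).
Occurs check fails: Q occurs in node(e,6,Q); the equation Q ≐ node(e,6,Q) has no finite solution.

FAIL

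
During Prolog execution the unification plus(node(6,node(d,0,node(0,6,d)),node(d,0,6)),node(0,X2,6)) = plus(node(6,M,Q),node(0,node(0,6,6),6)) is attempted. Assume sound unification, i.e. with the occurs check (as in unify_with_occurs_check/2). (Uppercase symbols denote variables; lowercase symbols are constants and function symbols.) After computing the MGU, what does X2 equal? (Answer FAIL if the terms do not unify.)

Decompose plus/2: node(6,node(d,0,node(0,6,d)),node(d,0,6)) = node(6,M,Q),  node(0,X2,6) = node(0,node(0,6,6),6).
Decompose node/3: 6 = 6,  node(d,0,node(0,6,d)) = M,  node(d,0,6) = Q.
Delete trivial equation 6 = 6.
Bind M := node(d,0,node(0,6,d)); no other remaining equation mentions M.
Bind Q := node(d,0,6); no other remaining equation mentions Q.
Decompose node/3: 0 = 0,  X2 = node(0,6,6),  6 = 6.
Delete trivial equation 0 = 0.
Bind X2 := node(0,6,6); no other remaining equation mentions X2.
Delete trivial equation 6 = 6.
MGU = { M ↦ node(d,0,node(0,6,d)), Q ↦ node(d,0,6), X2 ↦ node(0,6,6) }, so X2 ↦ node(0,6,6).

node(0,6,6)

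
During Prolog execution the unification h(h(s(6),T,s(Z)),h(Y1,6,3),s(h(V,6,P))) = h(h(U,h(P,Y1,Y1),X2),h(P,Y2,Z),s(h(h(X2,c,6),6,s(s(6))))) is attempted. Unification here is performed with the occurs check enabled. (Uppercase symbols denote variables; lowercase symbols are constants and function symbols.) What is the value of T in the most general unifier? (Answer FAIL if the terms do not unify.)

h(s(s(6)),s(s(6)),s(s(6)))

Decompose h/3: h(s(6),T,s(Z)) = h(U,h(P,Y1,Y1),X2),  h(Y1,6,3) = h(P,Y2,Z),  s(h(V,6,P)) = s(h(h(X2,c,6),6,s(s(6)))).
Decompose h/3: s(6) = U,  T = h(P,Y1,Y1),  s(Z) = X2.
Bind U := s(6); no other remaining equation mentions U.
Bind T := h(P,Y1,Y1); no other remaining equation mentions T.
Bind X2 := s(Z); substituting into the one remaining equation that mentions X2 gives: s(h(V,6,P)) = s(h(h(s(Z),c,6),6,s(s(6)))).
Decompose h/3: Y1 = P,  6 = Y2,  3 = Z.
Bind Y1 := P; no other remaining equation mentions Y1. Substituting into the earlier binding gives T := h(P,P,P).
Bind Y2 := 6; no other remaining equation mentions Y2.
Bind Z := 3; substituting into the remaining equation gives: s(h(V,6,P)) = s(h(h(s(3),c,6),6,s(s(6)))). Substituting into the earlier binding gives X2 := s(3).
Decompose s/1: h(V,6,P) = h(h(s(3),c,6),6,s(s(6))).
Decompose h/3: V = h(s(3),c,6),  6 = 6,  P = s(s(6)).
Bind V := h(s(3),c,6); no other remaining equation mentions V.
Delete trivial equation 6 = 6.
Bind P := s(s(6)). Substituting into the earlier bindings gives T := h(s(s(6)),s(s(6)),s(s(6))), Y1 := s(s(6)).
MGU = { U -> s(6), T -> h(s(s(6)),s(s(6)),s(s(6))), X2 -> s(3), Y1 -> s(s(6)), Y2 -> 6, Z -> 3, V -> h(s(3),c,6), P -> s(s(6)) }, so T -> h(s(s(6)),s(s(6)),s(s(6))).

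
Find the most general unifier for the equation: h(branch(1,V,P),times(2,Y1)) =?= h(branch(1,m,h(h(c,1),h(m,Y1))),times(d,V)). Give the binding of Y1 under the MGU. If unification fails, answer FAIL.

FAIL

Decompose h/2: branch(1,V,P) =?= branch(1,m,h(h(c,1),h(m,Y1))),  times(2,Y1) =?= times(d,V).
Decompose branch/3: 1 =?= 1,  V =?= m,  P =?= h(h(c,1),h(m,Y1)).
Delete trivial equation 1 =?= 1.
Bind V := m; substituting into the one remaining equation that mentions V gives: times(2,Y1) =?= times(d,m).
Bind P := h(h(c,1),h(m,Y1)); no other remaining equation mentions P.
Decompose times/2: 2 =?= d,  Y1 =?= m.
Clash: constants 2 and d differ; no unifier exists.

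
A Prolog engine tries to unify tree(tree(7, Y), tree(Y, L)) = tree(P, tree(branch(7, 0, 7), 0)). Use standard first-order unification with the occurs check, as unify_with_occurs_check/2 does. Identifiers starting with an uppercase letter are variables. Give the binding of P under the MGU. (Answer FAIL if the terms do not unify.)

tree(7, branch(7, 0, 7))

Decompose tree/2: tree(7, Y) = P,  tree(Y, L) = tree(branch(7, 0, 7), 0).
Bind P := tree(7, Y); no other remaining equation mentions P.
Decompose tree/2: Y = branch(7, 0, 7),  L = 0.
Bind Y := branch(7, 0, 7); no other remaining equation mentions Y. Substituting into the earlier binding gives P := tree(7, branch(7, 0, 7)).
Bind L := 0.
MGU = { P ↦ tree(7, branch(7, 0, 7)), Y ↦ branch(7, 0, 7), L ↦ 0 }, so P ↦ tree(7, branch(7, 0, 7)).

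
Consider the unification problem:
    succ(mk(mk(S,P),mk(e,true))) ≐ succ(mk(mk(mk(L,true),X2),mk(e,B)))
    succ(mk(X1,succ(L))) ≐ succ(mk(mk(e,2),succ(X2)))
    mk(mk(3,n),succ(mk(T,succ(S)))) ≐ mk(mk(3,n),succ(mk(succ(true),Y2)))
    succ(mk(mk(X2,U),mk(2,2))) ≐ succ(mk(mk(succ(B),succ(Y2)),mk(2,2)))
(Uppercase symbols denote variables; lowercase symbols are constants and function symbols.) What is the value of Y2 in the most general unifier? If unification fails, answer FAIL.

succ(mk(succ(true),true))

Decompose succ/1: mk(mk(S,P),mk(e,true)) ≐ mk(mk(mk(L,true),X2),mk(e,B)).
Decompose mk/2: mk(S,P) ≐ mk(mk(L,true),X2),  mk(e,true) ≐ mk(e,B).
Decompose mk/2: S ≐ mk(L,true),  P ≐ X2.
Bind S := mk(L,true); substituting into the one remaining equation that mentions S gives: mk(mk(3,n),succ(mk(T,succ(mk(L,true))))) ≐ mk(mk(3,n),succ(mk(succ(true),Y2))).
Bind P := X2; no other remaining equation mentions P.
Decompose mk/2: e ≐ e,  true ≐ B.
Delete trivial equation e ≐ e.
Bind B := true; substituting into the one remaining equation that mentions B gives: succ(mk(mk(X2,U),mk(2,2))) ≐ succ(mk(mk(succ(true),succ(Y2)),mk(2,2))).
Decompose succ/1: mk(X1,succ(L)) ≐ mk(mk(e,2),succ(X2)).
Decompose mk/2: X1 ≐ mk(e,2),  succ(L) ≐ succ(X2).
Bind X1 := mk(e,2); no other remaining equation mentions X1.
Decompose succ/1: L ≐ X2.
Bind L := X2; substituting into the one remaining equation that mentions L gives: mk(mk(3,n),succ(mk(T,succ(mk(X2,true))))) ≐ mk(mk(3,n),succ(mk(succ(true),Y2))). Substituting into the earlier binding gives S := mk(X2,true).
Decompose mk/2: mk(3,n) ≐ mk(3,n),  succ(mk(T,succ(mk(X2,true)))) ≐ succ(mk(succ(true),Y2)).
Delete trivial equation mk(3,n) ≐ mk(3,n).
Decompose succ/1: mk(T,succ(mk(X2,true))) ≐ mk(succ(true),Y2).
Decompose mk/2: T ≐ succ(true),  succ(mk(X2,true)) ≐ Y2.
Bind T := succ(true); no other remaining equation mentions T.
Bind Y2 := succ(mk(X2,true)); substituting into the remaining equation gives: succ(mk(mk(X2,U),mk(2,2))) ≐ succ(mk(mk(succ(true),succ(succ(mk(X2,true)))),mk(2,2))).
Decompose succ/1: mk(mk(X2,U),mk(2,2)) ≐ mk(mk(succ(true),succ(succ(mk(X2,true)))),mk(2,2)).
Decompose mk/2: mk(X2,U) ≐ mk(succ(true),succ(succ(mk(X2,true)))),  mk(2,2) ≐ mk(2,2).
Decompose mk/2: X2 ≐ succ(true),  U ≐ succ(succ(mk(X2,true))).
Bind X2 := succ(true); substituting into the one remaining equation that mentions X2 gives: U ≐ succ(succ(mk(succ(true),true))). Substituting into the earlier bindings gives S := mk(succ(true),true), P := succ(true), L := succ(true), Y2 := succ(mk(succ(true),true)).
Bind U := succ(succ(mk(succ(true),true))); no other remaining equation mentions U.
Delete trivial equation mk(2,2) ≐ mk(2,2).
MGU = { S ↦ mk(succ(true),true), P ↦ succ(true), B ↦ true, X1 ↦ mk(e,2), L ↦ succ(true), T ↦ succ(true), Y2 ↦ succ(mk(succ(true),true)), X2 ↦ succ(true), U ↦ succ(succ(mk(succ(true),true))) }, so Y2 ↦ succ(mk(succ(true),true)).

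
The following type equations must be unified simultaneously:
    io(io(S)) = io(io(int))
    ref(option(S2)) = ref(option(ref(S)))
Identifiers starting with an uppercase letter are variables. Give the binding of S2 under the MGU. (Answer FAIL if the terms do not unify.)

Decompose io/1: io(S) = io(int).
Decompose io/1: S = int.
Bind S := int; substituting into the remaining equation gives: ref(option(S2)) = ref(option(ref(int))).
Decompose ref/1: option(S2) = option(ref(int)).
Decompose option/1: S2 = ref(int).
Bind S2 := ref(int).
MGU = { S := int, S2 := ref(int) }, so S2 := ref(int).

ref(int)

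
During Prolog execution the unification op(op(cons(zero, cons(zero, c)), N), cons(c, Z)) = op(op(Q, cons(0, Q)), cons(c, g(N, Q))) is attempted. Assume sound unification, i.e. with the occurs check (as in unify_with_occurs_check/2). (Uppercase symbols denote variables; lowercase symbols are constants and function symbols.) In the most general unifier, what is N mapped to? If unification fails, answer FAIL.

cons(0, cons(zero, cons(zero, c)))

Decompose op/2: op(cons(zero, cons(zero, c)), N) = op(Q, cons(0, Q)),  cons(c, Z) = cons(c, g(N, Q)).
Decompose op/2: cons(zero, cons(zero, c)) = Q,  N = cons(0, Q).
Bind Q := cons(zero, cons(zero, c)); substituting into the remaining equations gives: N = cons(0, cons(zero, cons(zero, c))),  cons(c, Z) = cons(c, g(N, cons(zero, cons(zero, c)))).
Bind N := cons(0, cons(zero, cons(zero, c))); substituting into the remaining equation gives: cons(c, Z) = cons(c, g(cons(0, cons(zero, cons(zero, c))), cons(zero, cons(zero, c)))).
Decompose cons/2: c = c,  Z = g(cons(0, cons(zero, cons(zero, c))), cons(zero, cons(zero, c))).
Delete trivial equation c = c.
Bind Z := g(cons(0, cons(zero, cons(zero, c))), cons(zero, cons(zero, c))).
MGU = { Q ↦ cons(zero, cons(zero, c)), N ↦ cons(0, cons(zero, cons(zero, c))), Z ↦ g(cons(0, cons(zero, cons(zero, c))), cons(zero, cons(zero, c))) }, so N ↦ cons(0, cons(zero, cons(zero, c))).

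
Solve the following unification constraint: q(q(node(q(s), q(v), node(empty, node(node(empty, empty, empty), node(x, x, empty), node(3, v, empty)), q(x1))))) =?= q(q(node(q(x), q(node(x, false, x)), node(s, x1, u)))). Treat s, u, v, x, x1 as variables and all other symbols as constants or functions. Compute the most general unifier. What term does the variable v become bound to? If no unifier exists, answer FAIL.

Decompose q/1: q(node(q(s), q(v), node(empty, node(node(empty, empty, empty), node(x, x, empty), node(3, v, empty)), q(x1)))) =?= q(node(q(x), q(node(x, false, x)), node(s, x1, u))).
Decompose q/1: node(q(s), q(v), node(empty, node(node(empty, empty, empty), node(x, x, empty), node(3, v, empty)), q(x1))) =?= node(q(x), q(node(x, false, x)), node(s, x1, u)).
Decompose node/3: q(s) =?= q(x),  q(v) =?= q(node(x, false, x)),  node(empty, node(node(empty, empty, empty), node(x, x, empty), node(3, v, empty)), q(x1)) =?= node(s, x1, u).
Decompose q/1: s =?= x.
Bind s := x; substituting into the one remaining equation that mentions s gives: node(empty, node(node(empty, empty, empty), node(x, x, empty), node(3, v, empty)), q(x1)) =?= node(x, x1, u).
Decompose q/1: v =?= node(x, false, x).
Bind v := node(x, false, x); substituting into the remaining equation gives: node(empty, node(node(empty, empty, empty), node(x, x, empty), node(3, node(x, false, x), empty)), q(x1)) =?= node(x, x1, u).
Decompose node/3: empty =?= x,  node(node(empty, empty, empty), node(x, x, empty), node(3, node(x, false, x), empty)) =?= x1,  q(x1) =?= u.
Bind x := empty; substituting into the one remaining equation that mentions x gives: node(node(empty, empty, empty), node(empty, empty, empty), node(3, node(empty, false, empty), empty)) =?= x1. Substituting into the earlier bindings gives s := empty, v := node(empty, false, empty).
Bind x1 := node(node(empty, empty, empty), node(empty, empty, empty), node(3, node(empty, false, empty), empty)); substituting into the remaining equation gives: q(node(node(empty, empty, empty), node(empty, empty, empty), node(3, node(empty, false, empty), empty))) =?= u.
Bind u := q(node(node(empty, empty, empty), node(empty, empty, empty), node(3, node(empty, false, empty), empty))).
MGU = { s -> empty, v -> node(empty, false, empty), x -> empty, x1 -> node(node(empty, empty, empty), node(empty, empty, empty), node(3, node(empty, false, empty), empty)), u -> q(node(node(empty, empty, empty), node(empty, empty, empty), node(3, node(empty, false, empty), empty))) }, so v -> node(empty, false, empty).

node(empty, false, empty)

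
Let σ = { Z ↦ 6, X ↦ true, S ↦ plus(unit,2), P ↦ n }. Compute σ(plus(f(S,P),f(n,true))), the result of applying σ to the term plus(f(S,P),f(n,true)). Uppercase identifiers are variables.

plus(f(plus(unit,2),n),f(n,true))

Replace each occurrence of S with plus(unit,2).
Replace each occurrence of P with n.
Result: plus(f(plus(unit,2),n),f(n,true)).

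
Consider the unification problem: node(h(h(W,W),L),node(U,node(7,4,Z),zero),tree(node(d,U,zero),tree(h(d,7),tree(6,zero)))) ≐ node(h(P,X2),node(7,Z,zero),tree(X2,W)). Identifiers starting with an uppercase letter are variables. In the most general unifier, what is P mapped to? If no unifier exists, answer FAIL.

Decompose node/3: h(h(W,W),L) ≐ h(P,X2),  node(U,node(7,4,Z),zero) ≐ node(7,Z,zero),  tree(node(d,U,zero),tree(h(d,7),tree(6,zero))) ≐ tree(X2,W).
Decompose h/2: h(W,W) ≐ P,  L ≐ X2.
Bind P := h(W,W); no other remaining equation mentions P.
Bind L := X2; no other remaining equation mentions L.
Decompose node/3: U ≐ 7,  node(7,4,Z) ≐ Z,  zero ≐ zero.
Bind U := 7; substituting into the one remaining equation that mentions U gives: tree(node(d,7,zero),tree(h(d,7),tree(6,zero))) ≐ tree(X2,W).
Occurs check fails: Z occurs in node(7,4,Z); the equation Z ≐ node(7,4,Z) has no finite solution.

FAIL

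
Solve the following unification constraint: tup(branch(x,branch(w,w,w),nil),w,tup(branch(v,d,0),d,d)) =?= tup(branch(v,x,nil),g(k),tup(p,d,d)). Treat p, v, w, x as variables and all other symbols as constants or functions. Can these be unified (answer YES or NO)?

Decompose tup/3: branch(x,branch(w,w,w),nil) =?= branch(v,x,nil),  w =?= g(k),  tup(branch(v,d,0),d,d) =?= tup(p,d,d).
Decompose branch/3: x =?= v,  branch(w,w,w) =?= x,  nil =?= nil.
Bind x := v; substituting into the one remaining equation that mentions x gives: branch(w,w,w) =?= v.
Bind v := branch(w,w,w); substituting into the one remaining equation that mentions v gives: tup(branch(branch(w,w,w),d,0),d,d) =?= tup(p,d,d). Substituting into the earlier binding gives x := branch(w,w,w).
Delete trivial equation nil =?= nil.
Bind w := g(k); substituting into the remaining equation gives: tup(branch(branch(g(k),g(k),g(k)),d,0),d,d) =?= tup(p,d,d). Substituting into the earlier bindings gives x := branch(g(k),g(k),g(k)), v := branch(g(k),g(k),g(k)).
Decompose tup/3: branch(branch(g(k),g(k),g(k)),d,0) =?= p,  d =?= d,  d =?= d.
Bind p := branch(branch(g(k),g(k),g(k)),d,0); no other remaining equation mentions p.
Delete trivial equation d =?= d.
Delete trivial equation d =?= d.
No equations remain and no clash or occurs-check failure arose, so a unifier exists.

YES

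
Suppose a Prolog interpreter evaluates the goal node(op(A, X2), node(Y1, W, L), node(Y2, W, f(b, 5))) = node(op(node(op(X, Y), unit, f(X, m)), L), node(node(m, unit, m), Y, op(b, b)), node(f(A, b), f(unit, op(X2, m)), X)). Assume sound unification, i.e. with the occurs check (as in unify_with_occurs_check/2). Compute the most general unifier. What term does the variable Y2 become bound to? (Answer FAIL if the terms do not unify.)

Decompose node/3: op(A, X2) = op(node(op(X, Y), unit, f(X, m)), L),  node(Y1, W, L) = node(node(m, unit, m), Y, op(b, b)),  node(Y2, W, f(b, 5)) = node(f(A, b), f(unit, op(X2, m)), X).
Decompose op/2: A = node(op(X, Y), unit, f(X, m)),  X2 = L.
Bind A := node(op(X, Y), unit, f(X, m)); substituting into the one remaining equation that mentions A gives: node(Y2, W, f(b, 5)) = node(f(node(op(X, Y), unit, f(X, m)), b), f(unit, op(X2, m)), X).
Bind X2 := L; substituting into the one remaining equation that mentions X2 gives: node(Y2, W, f(b, 5)) = node(f(node(op(X, Y), unit, f(X, m)), b), f(unit, op(L, m)), X).
Decompose node/3: Y1 = node(m, unit, m),  W = Y,  L = op(b, b).
Bind Y1 := node(m, unit, m); no other remaining equation mentions Y1.
Bind W := Y; substituting into the one remaining equation that mentions W gives: node(Y2, Y, f(b, 5)) = node(f(node(op(X, Y), unit, f(X, m)), b), f(unit, op(L, m)), X).
Bind L := op(b, b); substituting into the remaining equation gives: node(Y2, Y, f(b, 5)) = node(f(node(op(X, Y), unit, f(X, m)), b), f(unit, op(op(b, b), m)), X). Substituting into the earlier binding gives X2 := op(b, b).
Decompose node/3: Y2 = f(node(op(X, Y), unit, f(X, m)), b),  Y = f(unit, op(op(b, b), m)),  f(b, 5) = X.
Bind Y2 := f(node(op(X, Y), unit, f(X, m)), b); no other remaining equation mentions Y2.
Bind Y := f(unit, op(op(b, b), m)); no other remaining equation mentions Y. Substituting into the earlier bindings gives A := node(op(X, f(unit, op(op(b, b), m))), unit, f(X, m)), W := f(unit, op(op(b, b), m)), Y2 := f(node(op(X, f(unit, op(op(b, b), m))), unit, f(X, m)), b).
Bind X := f(b, 5). Substituting into the earlier bindings gives A := node(op(f(b, 5), f(unit, op(op(b, b), m))), unit, f(f(b, 5), m)), Y2 := f(node(op(f(b, 5), f(unit, op(op(b, b), m))), unit, f(f(b, 5), m)), b).
MGU = { A = node(op(f(b, 5), f(unit, op(op(b, b), m))), unit, f(f(b, 5), m)), X2 = op(b, b), Y1 = node(m, unit, m), W = f(unit, op(op(b, b), m)), L = op(b, b), Y2 = f(node(op(f(b, 5), f(unit, op(op(b, b), m))), unit, f(f(b, 5), m)), b), Y = f(unit, op(op(b, b), m)), X = f(b, 5) }, so Y2 = f(node(op(f(b, 5), f(unit, op(op(b, b), m))), unit, f(f(b, 5), m)), b).

f(node(op(f(b, 5), f(unit, op(op(b, b), m))), unit, f(f(b, 5), m)), b)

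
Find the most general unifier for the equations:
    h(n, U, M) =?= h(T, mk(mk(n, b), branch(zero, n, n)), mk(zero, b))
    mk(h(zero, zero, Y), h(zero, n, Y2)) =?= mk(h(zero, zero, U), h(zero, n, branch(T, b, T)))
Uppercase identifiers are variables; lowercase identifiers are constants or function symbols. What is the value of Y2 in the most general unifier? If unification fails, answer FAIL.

Decompose h/3: n =?= T,  U =?= mk(mk(n, b), branch(zero, n, n)),  M =?= mk(zero, b).
Bind T := n; substituting into the one remaining equation that mentions T gives: mk(h(zero, zero, Y), h(zero, n, Y2)) =?= mk(h(zero, zero, U), h(zero, n, branch(n, b, n))).
Bind U := mk(mk(n, b), branch(zero, n, n)); substituting into the one remaining equation that mentions U gives: mk(h(zero, zero, Y), h(zero, n, Y2)) =?= mk(h(zero, zero, mk(mk(n, b), branch(zero, n, n))), h(zero, n, branch(n, b, n))).
Bind M := mk(zero, b); no other remaining equation mentions M.
Decompose mk/2: h(zero, zero, Y) =?= h(zero, zero, mk(mk(n, b), branch(zero, n, n))),  h(zero, n, Y2) =?= h(zero, n, branch(n, b, n)).
Decompose h/3: zero =?= zero,  zero =?= zero,  Y =?= mk(mk(n, b), branch(zero, n, n)).
Delete trivial equation zero =?= zero.
Delete trivial equation zero =?= zero.
Bind Y := mk(mk(n, b), branch(zero, n, n)); no other remaining equation mentions Y.
Decompose h/3: zero =?= zero,  n =?= n,  Y2 =?= branch(n, b, n).
Delete trivial equation zero =?= zero.
Delete trivial equation n =?= n.
Bind Y2 := branch(n, b, n).
MGU = { T -> n, U -> mk(mk(n, b), branch(zero, n, n)), M -> mk(zero, b), Y -> mk(mk(n, b), branch(zero, n, n)), Y2 -> branch(n, b, n) }, so Y2 -> branch(n, b, n).

branch(n, b, n)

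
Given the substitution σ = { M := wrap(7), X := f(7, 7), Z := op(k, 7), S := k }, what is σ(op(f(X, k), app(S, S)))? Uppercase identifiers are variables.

Replace each occurrence of X with f(7, 7).
Replace each occurrence of S with k.
Result: op(f(f(7, 7), k), app(k, k)).

op(f(f(7, 7), k), app(k, k))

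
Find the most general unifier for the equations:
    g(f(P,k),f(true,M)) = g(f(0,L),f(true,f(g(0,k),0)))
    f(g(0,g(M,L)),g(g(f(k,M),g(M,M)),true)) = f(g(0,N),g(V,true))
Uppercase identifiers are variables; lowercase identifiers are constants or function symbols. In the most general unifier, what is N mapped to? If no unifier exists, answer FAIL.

Decompose g/2: f(P,k) = f(0,L),  f(true,M) = f(true,f(g(0,k),0)).
Decompose f/2: P = 0,  k = L.
Bind P := 0; no other remaining equation mentions P.
Bind L := k; substituting into the one remaining equation that mentions L gives: f(g(0,g(M,k)),g(g(f(k,M),g(M,M)),true)) = f(g(0,N),g(V,true)).
Decompose f/2: true = true,  M = f(g(0,k),0).
Delete trivial equation true = true.
Bind M := f(g(0,k),0); substituting into the remaining equation gives: f(g(0,g(f(g(0,k),0),k)),g(g(f(k,f(g(0,k),0)),g(f(g(0,k),0),f(g(0,k),0))),true)) = f(g(0,N),g(V,true)).
Decompose f/2: g(0,g(f(g(0,k),0),k)) = g(0,N),  g(g(f(k,f(g(0,k),0)),g(f(g(0,k),0),f(g(0,k),0))),true) = g(V,true).
Decompose g/2: 0 = 0,  g(f(g(0,k),0),k) = N.
Delete trivial equation 0 = 0.
Bind N := g(f(g(0,k),0),k); no other remaining equation mentions N.
Decompose g/2: g(f(k,f(g(0,k),0)),g(f(g(0,k),0),f(g(0,k),0))) = V,  true = true.
Bind V := g(f(k,f(g(0,k),0)),g(f(g(0,k),0),f(g(0,k),0))); no other remaining equation mentions V.
Delete trivial equation true = true.
MGU = { P := 0, L := k, M := f(g(0,k),0), N := g(f(g(0,k),0),k), V := g(f(k,f(g(0,k),0)),g(f(g(0,k),0),f(g(0,k),0))) }, so N := g(f(g(0,k),0),k).

g(f(g(0,k),0),k)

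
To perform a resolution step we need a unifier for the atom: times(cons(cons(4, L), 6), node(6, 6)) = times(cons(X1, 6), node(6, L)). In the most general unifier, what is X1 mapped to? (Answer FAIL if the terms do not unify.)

cons(4, 6)

Decompose times/2: cons(cons(4, L), 6) = cons(X1, 6),  node(6, 6) = node(6, L).
Decompose cons/2: cons(4, L) = X1,  6 = 6.
Bind X1 := cons(4, L); no other remaining equation mentions X1.
Delete trivial equation 6 = 6.
Decompose node/2: 6 = 6,  6 = L.
Delete trivial equation 6 = 6.
Bind L := 6. Substituting into the earlier binding gives X1 := cons(4, 6).
MGU = { X1 := cons(4, 6), L := 6 }, so X1 := cons(4, 6).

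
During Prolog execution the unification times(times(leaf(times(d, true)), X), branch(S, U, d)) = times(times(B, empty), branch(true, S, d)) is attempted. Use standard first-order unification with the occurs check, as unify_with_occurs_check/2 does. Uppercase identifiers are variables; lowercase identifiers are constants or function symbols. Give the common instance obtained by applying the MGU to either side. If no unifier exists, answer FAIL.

Decompose times/2: times(leaf(times(d, true)), X) = times(B, empty),  branch(S, U, d) = branch(true, S, d).
Decompose times/2: leaf(times(d, true)) = B,  X = empty.
Bind B := leaf(times(d, true)); no other remaining equation mentions B.
Bind X := empty; no other remaining equation mentions X.
Decompose branch/3: S = true,  U = S,  d = d.
Bind S := true; substituting into the one remaining equation that mentions S gives: U = true.
Bind U := true; no other remaining equation mentions U.
Delete trivial equation d = d.
Applying the MGU to either side gives times(times(leaf(times(d, true)), empty), branch(true, true, d)).

times(times(leaf(times(d, true)), empty), branch(true, true, d))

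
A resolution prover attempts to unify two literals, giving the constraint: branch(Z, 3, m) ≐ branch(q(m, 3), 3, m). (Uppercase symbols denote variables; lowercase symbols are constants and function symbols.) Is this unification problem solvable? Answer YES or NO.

Decompose branch/3: Z ≐ q(m, 3),  3 ≐ 3,  m ≐ m.
Bind Z := q(m, 3); no other remaining equation mentions Z.
Delete trivial equation 3 ≐ 3.
Delete trivial equation m ≐ m.
No equations remain and no clash or occurs-check failure arose, so a unifier exists.

YES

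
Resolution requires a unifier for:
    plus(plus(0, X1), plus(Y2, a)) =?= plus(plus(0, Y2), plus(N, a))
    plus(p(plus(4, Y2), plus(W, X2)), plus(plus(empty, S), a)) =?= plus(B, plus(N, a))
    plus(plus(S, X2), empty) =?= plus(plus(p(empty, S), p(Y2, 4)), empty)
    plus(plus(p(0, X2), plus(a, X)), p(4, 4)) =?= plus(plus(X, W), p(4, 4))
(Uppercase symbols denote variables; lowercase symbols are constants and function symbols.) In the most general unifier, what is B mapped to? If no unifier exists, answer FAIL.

FAIL

Decompose plus/2: plus(0, X1) =?= plus(0, Y2),  plus(Y2, a) =?= plus(N, a).
Decompose plus/2: 0 =?= 0,  X1 =?= Y2.
Delete trivial equation 0 =?= 0.
Bind X1 := Y2; no other remaining equation mentions X1.
Decompose plus/2: Y2 =?= N,  a =?= a.
Bind Y2 := N; substituting into the 2 remaining equations that mention Y2 gives: plus(p(plus(4, N), plus(W, X2)), plus(plus(empty, S), a)) =?= plus(B, plus(N, a)),  plus(plus(S, X2), empty) =?= plus(plus(p(empty, S), p(N, 4)), empty). Substituting into the earlier binding gives X1 := N.
Delete trivial equation a =?= a.
Decompose plus/2: p(plus(4, N), plus(W, X2)) =?= B,  plus(plus(empty, S), a) =?= plus(N, a).
Bind B := p(plus(4, N), plus(W, X2)); no other remaining equation mentions B.
Decompose plus/2: plus(empty, S) =?= N,  a =?= a.
Bind N := plus(empty, S); substituting into the one remaining equation that mentions N gives: plus(plus(S, X2), empty) =?= plus(plus(p(empty, S), p(plus(empty, S), 4)), empty). Substituting into the earlier bindings gives X1 := plus(empty, S), Y2 := plus(empty, S), B := p(plus(4, plus(empty, S)), plus(W, X2)).
Delete trivial equation a =?= a.
Decompose plus/2: plus(S, X2) =?= plus(p(empty, S), p(plus(empty, S), 4)),  empty =?= empty.
Decompose plus/2: S =?= p(empty, S),  X2 =?= p(plus(empty, S), 4).
Occurs check fails: S occurs in p(empty, S); the equation S =?= p(empty, S) has no finite solution.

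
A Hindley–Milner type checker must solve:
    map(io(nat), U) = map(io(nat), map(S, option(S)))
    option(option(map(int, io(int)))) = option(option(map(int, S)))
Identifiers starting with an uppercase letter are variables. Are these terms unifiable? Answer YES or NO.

Decompose map/2: io(nat) = io(nat),  U = map(S, option(S)).
Delete trivial equation io(nat) = io(nat).
Bind U := map(S, option(S)); no other remaining equation mentions U.
Decompose option/1: option(map(int, io(int))) = option(map(int, S)).
Decompose option/1: map(int, io(int)) = map(int, S).
Decompose map/2: int = int,  io(int) = S.
Delete trivial equation int = int.
Bind S := io(int). Substituting into the earlier binding gives U := map(io(int), option(io(int))).
No equations remain and no clash or occurs-check failure arose, so a unifier exists.

YES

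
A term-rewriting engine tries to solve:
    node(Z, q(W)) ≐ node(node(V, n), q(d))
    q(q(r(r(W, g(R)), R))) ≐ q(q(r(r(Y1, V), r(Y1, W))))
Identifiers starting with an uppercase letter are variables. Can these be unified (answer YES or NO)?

YES

Decompose node/2: Z ≐ node(V, n),  q(W) ≐ q(d).
Bind Z := node(V, n); no other remaining equation mentions Z.
Decompose q/1: W ≐ d.
Bind W := d; substituting into the remaining equation gives: q(q(r(r(d, g(R)), R))) ≐ q(q(r(r(Y1, V), r(Y1, d)))).
Decompose q/1: q(r(r(d, g(R)), R)) ≐ q(r(r(Y1, V), r(Y1, d))).
Decompose q/1: r(r(d, g(R)), R) ≐ r(r(Y1, V), r(Y1, d)).
Decompose r/2: r(d, g(R)) ≐ r(Y1, V),  R ≐ r(Y1, d).
Decompose r/2: d ≐ Y1,  g(R) ≐ V.
Bind Y1 := d; substituting into the one remaining equation that mentions Y1 gives: R ≐ r(d, d).
Bind V := g(R); no other remaining equation mentions V. Substituting into the earlier binding gives Z := node(g(R), n).
Bind R := r(d, d). Substituting into the earlier bindings gives Z := node(g(r(d, d)), n), V := g(r(d, d)).
No equations remain and no clash or occurs-check failure arose, so a unifier exists.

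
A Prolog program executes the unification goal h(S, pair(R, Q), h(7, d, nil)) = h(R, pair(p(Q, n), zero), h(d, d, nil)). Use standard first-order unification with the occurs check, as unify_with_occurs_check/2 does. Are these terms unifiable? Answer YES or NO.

Decompose h/3: S = R,  pair(R, Q) = pair(p(Q, n), zero),  h(7, d, nil) = h(d, d, nil).
Bind S := R; no other remaining equation mentions S.
Decompose pair/2: R = p(Q, n),  Q = zero.
Bind R := p(Q, n); no other remaining equation mentions R. Substituting into the earlier binding gives S := p(Q, n).
Bind Q := zero; no other remaining equation mentions Q. Substituting into the earlier bindings gives S := p(zero, n), R := p(zero, n).
Decompose h/3: 7 = d,  d = d,  nil = nil.
Clash: constants 7 and d differ; no unifier exists.

NO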